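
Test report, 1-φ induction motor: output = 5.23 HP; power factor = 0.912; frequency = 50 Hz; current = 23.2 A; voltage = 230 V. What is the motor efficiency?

80.2 %

P_out = 5.23 × 746 = 3902 W
P_in = V·I·cosφ = 230 × 23.2 × 0.912 = 4866 W
η = P_out / P_in = 3902 / 4866 = 0.802 = 80.2%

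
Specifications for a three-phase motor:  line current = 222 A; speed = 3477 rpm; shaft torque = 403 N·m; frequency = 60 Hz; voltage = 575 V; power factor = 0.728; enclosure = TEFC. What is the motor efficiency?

ω = 2π × 3477/60 = 364.1 rad/s; P_out = τω = 403 × 364.1 = 146732 W
P_in = √3·V_L·I_L·cosφ = 1.732 × 575 × 222 × 0.728 = 160953 W
η = P_out / P_in = 146732 / 160953 = 0.912 = 91.2%

91.2 %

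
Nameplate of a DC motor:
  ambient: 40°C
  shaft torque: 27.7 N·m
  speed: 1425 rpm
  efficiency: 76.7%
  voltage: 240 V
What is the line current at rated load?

ω = 2π×1425/60 = 149.2 rad/s; P_out = τω = 27.7 × 149.2 = 4133 W
P_in = P_out / η = 4133 / 0.767 = 5389 W
I = P_in / V = 5389 / 240 = 22.5 A

22.5 A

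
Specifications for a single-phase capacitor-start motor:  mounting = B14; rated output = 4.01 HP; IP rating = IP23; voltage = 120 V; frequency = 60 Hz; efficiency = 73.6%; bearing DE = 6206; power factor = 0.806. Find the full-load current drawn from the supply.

P_out = 4.01 × 746 = 2991 W
P_in = P_out / η = 2991 / 0.736 = 4064 W
I = P_in / (V·cosφ) = 4064 / (120 × 0.806) = 42 A

42 A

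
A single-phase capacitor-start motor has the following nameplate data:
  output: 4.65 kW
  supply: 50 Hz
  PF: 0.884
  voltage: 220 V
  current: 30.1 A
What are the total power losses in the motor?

P_in = V·I·cosφ = 220×30.1×0.884 = 5854 W
P_out = 4650 W
Losses = P_in − P_out = 5854 − 4650 = 1204 W

1200 W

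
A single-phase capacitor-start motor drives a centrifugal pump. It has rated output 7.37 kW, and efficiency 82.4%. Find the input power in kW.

P_out = 7370 W
P_in = P_out/η = 7370/0.824 = 8944 W = 8.94 kW

8.94 kW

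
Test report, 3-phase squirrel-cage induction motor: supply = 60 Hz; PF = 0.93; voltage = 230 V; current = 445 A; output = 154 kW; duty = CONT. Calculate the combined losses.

P_in = √3·V·I·cosφ = 1.732×230×445×0.93 = 164861 W
P_out = 154000 W
Losses = P_in − P_out = 164861 − 154000 = 10861 W

10.9 kW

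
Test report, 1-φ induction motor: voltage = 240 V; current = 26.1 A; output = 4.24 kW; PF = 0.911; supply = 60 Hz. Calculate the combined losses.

1470 W

P_in = V·I·cosφ = 240×26.1×0.911 = 5707 W
P_out = 4240 W
Losses = P_in − P_out = 5707 − 4240 = 1467 W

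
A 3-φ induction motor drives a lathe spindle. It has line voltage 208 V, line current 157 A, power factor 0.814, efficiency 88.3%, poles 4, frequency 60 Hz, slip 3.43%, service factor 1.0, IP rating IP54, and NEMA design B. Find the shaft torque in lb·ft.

165 lb·ft

P_in = √3·V·I·cosφ = 1.732 × 208 × 157 × 0.814 = 46040 W
P_out = η·P_in = 0.883 × 46040 = 40653 W
n_s = 120×60/4 = 1800 rpm; n = 1800×(1−0.0343) = 1738 rpm
ω = 2π×1738/60 = 182 rad/s
τ = P_out/ω = 40653/182 = 223.4 N·m
In lb·ft: 223.4/1.356 = 165 lb·ft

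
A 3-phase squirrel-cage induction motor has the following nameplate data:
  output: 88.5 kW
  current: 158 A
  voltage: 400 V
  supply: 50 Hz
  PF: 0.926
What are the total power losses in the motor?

P_in = √3·V·I·cosφ = 1.732×400×158×0.926 = 101362 W
P_out = 88500 W
Losses = P_in − P_out = 101362 − 88500 = 12862 W

12900 W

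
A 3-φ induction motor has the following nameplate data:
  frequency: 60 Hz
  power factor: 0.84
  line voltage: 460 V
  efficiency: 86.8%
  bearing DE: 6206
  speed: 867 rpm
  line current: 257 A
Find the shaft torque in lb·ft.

P_in = √3·V·I·cosφ = 1.732 × 460 × 257 × 0.84 = 171996 W
P_out = η·P_in = 0.868 × 171996 = 149293 W
n = 867 rpm
ω = 2π×867/60 = 90.79 rad/s
τ = P_out/ω = 149293/90.79 = 1644 N·m
In lb·ft: 1644/1.356 = 1210 lb·ft

1210 lb·ft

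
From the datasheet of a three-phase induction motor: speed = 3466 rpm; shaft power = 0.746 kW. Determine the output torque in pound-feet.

1.52 lb·ft

ω = 2π × 3466/60 = 363 rad/s
τ = P/ω = 746/363 = 2.055 N·m
In lb·ft: 2.055/1.356 = 1.52 lb·ft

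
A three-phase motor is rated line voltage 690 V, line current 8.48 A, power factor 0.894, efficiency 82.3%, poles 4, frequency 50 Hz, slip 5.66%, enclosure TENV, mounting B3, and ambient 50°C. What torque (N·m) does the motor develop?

P_in = √3·V·I·cosφ = 1.732 × 690 × 8.48 × 0.894 = 9060 W
P_out = η·P_in = 0.823 × 9060 = 7456 W
n_s = 120×50/4 = 1500 rpm; n = 1500×(1−0.0566) = 1415 rpm
ω = 2π×1415/60 = 148.2 rad/s
τ = P_out/ω = 7456/148.2 = 50.3 N·m

50.3 N·m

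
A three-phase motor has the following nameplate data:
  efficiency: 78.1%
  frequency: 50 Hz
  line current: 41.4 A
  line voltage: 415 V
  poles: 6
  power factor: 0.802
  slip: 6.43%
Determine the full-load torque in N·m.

190 N·m

P_in = √3·V·I·cosφ = 1.732 × 415 × 41.4 × 0.802 = 23866 W
P_out = η·P_in = 0.781 × 23866 = 18639 W
n_s = 120×50/6 = 1000 rpm; n = 1000×(1−0.0643) = 936 rpm
ω = 2π×936/60 = 98.02 rad/s
τ = P_out/ω = 18639/98.02 = 190 N·m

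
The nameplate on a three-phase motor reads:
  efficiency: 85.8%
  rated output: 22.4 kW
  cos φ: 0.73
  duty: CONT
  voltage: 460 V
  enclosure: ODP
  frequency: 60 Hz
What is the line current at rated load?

P_out = 22.4 kW = 22400 W
P_in = P_out / η = 22400 / 0.858 = 26107 W
I_L = P_in / (√3·V_L·cosφ) = 26107 / (1.732 × 460 × 0.73) = 44.9 A

44.9 A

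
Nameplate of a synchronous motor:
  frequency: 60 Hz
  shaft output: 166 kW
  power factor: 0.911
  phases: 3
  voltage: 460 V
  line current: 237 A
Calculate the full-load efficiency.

P_out = 166 kW = 166000 W
P_in = √3·V_L·I_L·cosφ = 1.732 × 460 × 237 × 0.911 = 172017 W
η = P_out / P_in = 166000 / 172017 = 0.965 = 96.5%

96.5 %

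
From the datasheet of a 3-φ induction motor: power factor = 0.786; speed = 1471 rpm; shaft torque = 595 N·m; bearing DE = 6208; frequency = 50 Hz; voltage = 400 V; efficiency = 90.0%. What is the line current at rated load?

ω = 2π×1471/60 = 154 rad/s; P_out = τω = 595 × 154 = 91630 W
P_in = P_out / η = 91630 / 0.900 = 101811 W
I_L = P_in / (√3·V_L·cosφ) = 101811 / (1.732 × 400 × 0.786) = 187 A

187 A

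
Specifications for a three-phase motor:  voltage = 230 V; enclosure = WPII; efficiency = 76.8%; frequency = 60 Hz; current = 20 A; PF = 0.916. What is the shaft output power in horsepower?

7.51 HP

P_in = √3·V·I·cosφ = 1.732 × 230 × 20 × 0.916 = 7298 W
P_out = η·P_in = 0.768 × 7298 = 5605 W
= 5605/746 = 7.51 HP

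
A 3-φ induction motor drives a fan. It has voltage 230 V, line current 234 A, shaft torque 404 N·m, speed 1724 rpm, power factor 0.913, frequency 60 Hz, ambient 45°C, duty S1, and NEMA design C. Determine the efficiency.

85.7 %

ω = 2π × 1724/60 = 180.5 rad/s; P_out = τω = 404 × 180.5 = 72922 W
P_in = √3·V_L·I_L·cosφ = 1.732 × 230 × 234 × 0.913 = 85106 W
η = P_out / P_in = 72922 / 85106 = 0.857 = 85.7%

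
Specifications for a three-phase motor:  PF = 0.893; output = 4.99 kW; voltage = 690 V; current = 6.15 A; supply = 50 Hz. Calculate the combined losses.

P_in = √3·V·I·cosφ = 1.732×690×6.15×0.893 = 6563 W
P_out = 4990 W
Losses = P_in − P_out = 6563 − 4990 = 1573 W

1570 W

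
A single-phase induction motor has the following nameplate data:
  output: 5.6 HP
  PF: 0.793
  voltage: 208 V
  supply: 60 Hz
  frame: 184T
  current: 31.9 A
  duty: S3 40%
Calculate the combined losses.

1.08 kW

P_in = V·I·cosφ = 208×31.9×0.793 = 5262 W
P_out = 5.6×746 = 4178 W
Losses = P_in − P_out = 5262 − 4178 = 1084 W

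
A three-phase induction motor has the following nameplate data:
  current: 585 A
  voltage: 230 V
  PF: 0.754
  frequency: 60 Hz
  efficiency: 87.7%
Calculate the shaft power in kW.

154 kW

P_in = √3·V·I·cosφ = 1.732 × 230 × 585 × 0.754 = 175713 W
P_out = η·P_in = 0.877 × 175713 = 154100 W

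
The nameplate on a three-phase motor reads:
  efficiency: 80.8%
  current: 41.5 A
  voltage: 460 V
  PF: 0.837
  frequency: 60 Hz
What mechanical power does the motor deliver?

P_in = √3·V·I·cosφ = 1.732 × 460 × 41.5 × 0.837 = 27674 W
P_out = η·P_in = 0.808 × 27674 = 22361 W

22.4 kW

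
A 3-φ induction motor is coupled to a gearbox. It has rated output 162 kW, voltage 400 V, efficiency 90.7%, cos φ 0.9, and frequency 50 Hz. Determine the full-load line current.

P_out = 162 kW = 162000 W
P_in = P_out / η = 162000 / 0.907 = 178611 W
I_L = P_in / (√3·V_L·cosφ) = 178611 / (1.732 × 400 × 0.9) = 286 A

286 A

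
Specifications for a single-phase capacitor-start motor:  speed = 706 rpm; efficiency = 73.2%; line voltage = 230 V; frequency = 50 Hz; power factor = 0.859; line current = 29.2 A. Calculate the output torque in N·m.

P_in = V·I·cosφ = 230 × 29.2 × 0.859 = 5769 W
P_out = η·P_in = 0.732 × 5769 = 4223 W
n = 706 rpm
ω = 2π×706/60 = 73.93 rad/s
τ = P_out/ω = 4223/73.93 = 57.1 N·m

57.1 N·m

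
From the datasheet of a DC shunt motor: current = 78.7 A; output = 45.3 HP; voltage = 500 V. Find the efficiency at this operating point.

P_out = 45.3 × 746 = 33794 W
P_in = V·I = 500 × 78.7 = 39350 W
η = P_out / P_in = 33794 / 39350 = 0.859 = 85.9%

85.9 %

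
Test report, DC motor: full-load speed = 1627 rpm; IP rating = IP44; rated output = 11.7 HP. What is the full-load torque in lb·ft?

P_out = 11.7 × 746 = 8728 W
ω = 2π × 1627/60 = 170.4 rad/s
τ = P_out/ω = 8728/170.4 = 51.22 N·m
In lb·ft: 51.22/1.356 = 37.8 lb·ft

37.8 lb·ft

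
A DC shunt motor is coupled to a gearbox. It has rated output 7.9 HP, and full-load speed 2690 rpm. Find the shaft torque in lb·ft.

15.4 lb·ft

P_out = 7.9 × 746 = 5893 W
ω = 2π × 2690/60 = 281.7 rad/s
τ = P_out/ω = 5893/281.7 = 20.92 N·m
In lb·ft: 20.92/1.356 = 15.4 lb·ft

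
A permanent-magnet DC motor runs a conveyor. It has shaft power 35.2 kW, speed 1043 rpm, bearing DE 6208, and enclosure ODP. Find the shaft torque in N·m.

ω = 2π × 1043/60 = 109.2 rad/s
τ = P/ω = 35200/109.2 = 322 N·m

322 N·m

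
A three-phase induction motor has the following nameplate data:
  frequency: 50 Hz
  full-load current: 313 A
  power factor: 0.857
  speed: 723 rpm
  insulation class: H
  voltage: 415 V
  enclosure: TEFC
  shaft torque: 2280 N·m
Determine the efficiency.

89.5 %

ω = 2π × 723/60 = 75.71 rad/s; P_out = τω = 2280 × 75.71 = 172619 W
P_in = √3·V_L·I_L·cosφ = 1.732 × 415 × 313 × 0.857 = 192806 W
η = P_out / P_in = 172619 / 192806 = 0.895 = 89.5%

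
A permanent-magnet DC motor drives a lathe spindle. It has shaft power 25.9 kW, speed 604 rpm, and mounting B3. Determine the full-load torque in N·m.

ω = 2π × 604/60 = 63.25 rad/s
τ = P/ω = 25900/63.25 = 409 N·m

409 N·m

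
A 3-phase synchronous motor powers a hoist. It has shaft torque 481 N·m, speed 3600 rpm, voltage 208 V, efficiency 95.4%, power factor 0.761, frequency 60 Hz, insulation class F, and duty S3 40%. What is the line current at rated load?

693 A

ω = 2π×3600/60 = 377 rad/s; P_out = τω = 481 × 377 = 181337 W
P_in = P_out / η = 181337 / 0.954 = 190081 W
I_L = P_in / (√3·V_L·cosφ) = 190081 / (1.732 × 208 × 0.761) = 693 A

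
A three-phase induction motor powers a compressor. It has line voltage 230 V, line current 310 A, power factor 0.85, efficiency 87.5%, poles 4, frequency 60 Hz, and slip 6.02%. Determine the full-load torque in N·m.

518 N·m

P_in = √3·V·I·cosφ = 1.732 × 230 × 310 × 0.85 = 104968 W
P_out = η·P_in = 0.875 × 104968 = 91847 W
n_s = 120×60/4 = 1800 rpm; n = 1800×(1−0.0602) = 1692 rpm
ω = 2π×1692/60 = 177.2 rad/s
τ = P_out/ω = 91847/177.2 = 518 N·m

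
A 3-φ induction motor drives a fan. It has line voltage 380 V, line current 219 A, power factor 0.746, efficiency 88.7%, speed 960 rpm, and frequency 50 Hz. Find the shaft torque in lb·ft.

700 lb·ft

P_in = √3·V·I·cosφ = 1.732 × 380 × 219 × 0.746 = 107526 W
P_out = η·P_in = 0.887 × 107526 = 95376 W
n = 960 rpm
ω = 2π×960/60 = 100.5 rad/s
τ = P_out/ω = 95376/100.5 = 949 N·m
In lb·ft: 949/1.356 = 700 lb·ft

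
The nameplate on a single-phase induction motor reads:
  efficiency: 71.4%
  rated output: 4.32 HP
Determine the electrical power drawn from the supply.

4.51 kW

P_out = 4.32 × 746 = 3223 W
P_in = P_out/η = 3223/0.714 = 4514 W = 4.51 kW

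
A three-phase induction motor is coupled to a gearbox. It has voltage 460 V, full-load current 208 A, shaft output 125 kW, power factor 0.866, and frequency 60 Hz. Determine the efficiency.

P_out = 125 kW = 125000 W
P_in = √3·V_L·I_L·cosφ = 1.732 × 460 × 208 × 0.866 = 143512 W
η = P_out / P_in = 125000 / 143512 = 0.871 = 87.1%

87.1 %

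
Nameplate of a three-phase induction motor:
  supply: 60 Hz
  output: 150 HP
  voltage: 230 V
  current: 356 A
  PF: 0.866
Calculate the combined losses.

P_in = √3·V·I·cosφ = 1.732×230×356×0.866 = 122813 W
P_out = 150×746 = 111900 W
Losses = P_in − P_out = 122813 − 111900 = 10913 W

10.9 kW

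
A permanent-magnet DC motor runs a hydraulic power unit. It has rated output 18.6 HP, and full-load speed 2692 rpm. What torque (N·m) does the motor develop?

49.2 N·m

P_out = 18.6 × 746 = 13876 W
ω = 2π × 2692/60 = 281.9 rad/s
τ = P_out/ω = 13876/281.9 = 49.2 N·m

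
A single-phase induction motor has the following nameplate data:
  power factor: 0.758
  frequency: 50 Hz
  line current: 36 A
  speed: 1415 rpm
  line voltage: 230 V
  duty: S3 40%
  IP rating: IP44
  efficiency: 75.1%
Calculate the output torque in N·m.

P_in = V·I·cosφ = 230 × 36 × 0.758 = 6276 W
P_out = η·P_in = 0.751 × 6276 = 4713 W
n = 1415 rpm
ω = 2π×1415/60 = 148.2 rad/s
τ = P_out/ω = 4713/148.2 = 31.8 N·m

31.8 N·m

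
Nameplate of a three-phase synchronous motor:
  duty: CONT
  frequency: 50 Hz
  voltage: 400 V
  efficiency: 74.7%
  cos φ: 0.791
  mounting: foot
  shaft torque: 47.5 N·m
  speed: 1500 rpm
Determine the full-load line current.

ω = 2π×1500/60 = 157.1 rad/s; P_out = τω = 47.5 × 157.1 = 7462 W
P_in = P_out / η = 7462 / 0.747 = 9989 W
I_L = P_in / (√3·V_L·cosφ) = 9989 / (1.732 × 400 × 0.791) = 18.2 A

18.2 A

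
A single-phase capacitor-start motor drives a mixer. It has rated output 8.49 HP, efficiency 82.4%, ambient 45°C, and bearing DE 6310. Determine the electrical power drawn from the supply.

P_out = 8.49 × 746 = 6334 W
P_in = P_out/η = 6334/0.824 = 7687 W = 7.69 kW

7.69 kW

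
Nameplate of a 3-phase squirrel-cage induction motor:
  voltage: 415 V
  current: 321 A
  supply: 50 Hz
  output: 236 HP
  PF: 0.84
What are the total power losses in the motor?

17800 W

P_in = √3·V·I·cosφ = 1.732×415×321×0.84 = 193812 W
P_out = 236×746 = 176056 W
Losses = P_in − P_out = 193812 − 176056 = 17756 W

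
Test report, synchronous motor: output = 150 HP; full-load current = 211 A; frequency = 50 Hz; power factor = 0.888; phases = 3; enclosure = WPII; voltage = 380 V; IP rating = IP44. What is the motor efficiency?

P_out = 150 × 746 = 111900 W
P_in = √3·V_L·I_L·cosφ = 1.732 × 380 × 211 × 0.888 = 123318 W
η = P_out / P_in = 111900 / 123318 = 0.907 = 90.7%

90.7 %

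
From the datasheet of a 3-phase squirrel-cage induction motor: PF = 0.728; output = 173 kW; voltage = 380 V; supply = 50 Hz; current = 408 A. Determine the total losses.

22.5 kW

P_in = √3·V·I·cosφ = 1.732×380×408×0.728 = 195489 W
P_out = 173000 W
Losses = P_in − P_out = 195489 − 173000 = 22489 W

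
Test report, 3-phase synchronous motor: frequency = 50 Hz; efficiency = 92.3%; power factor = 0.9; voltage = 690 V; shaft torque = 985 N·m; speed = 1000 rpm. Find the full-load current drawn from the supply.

104 A

ω = 2π×1000/60 = 104.7 rad/s; P_out = τω = 985 × 104.7 = 103130 W
P_in = P_out / η = 103130 / 0.923 = 111733 W
I_L = P_in / (√3·V_L·cosφ) = 111733 / (1.732 × 690 × 0.9) = 104 A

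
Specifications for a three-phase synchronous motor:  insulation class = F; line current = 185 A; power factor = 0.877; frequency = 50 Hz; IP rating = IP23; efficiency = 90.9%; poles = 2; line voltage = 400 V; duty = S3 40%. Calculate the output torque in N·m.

325 N·m

P_in = √3·V·I·cosφ = 1.732 × 400 × 185 × 0.877 = 112403 W
P_out = η·P_in = 0.909 × 112403 = 102174 W
n = n_s = 120×50/2 = 3000 rpm (synchronous)
ω = 2π×3000/60 = 314.2 rad/s
τ = P_out/ω = 102174/314.2 = 325 N·m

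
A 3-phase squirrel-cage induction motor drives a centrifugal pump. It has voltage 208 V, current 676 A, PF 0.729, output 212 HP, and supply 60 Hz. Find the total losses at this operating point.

P_in = √3·V·I·cosφ = 1.732×208×676×0.729 = 177536 W
P_out = 212×746 = 158152 W
Losses = P_in − P_out = 177536 − 158152 = 19384 W

19.4 kW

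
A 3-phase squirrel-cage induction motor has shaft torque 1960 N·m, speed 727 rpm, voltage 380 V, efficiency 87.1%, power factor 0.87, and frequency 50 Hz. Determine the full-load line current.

ω = 2π×727/60 = 76.13 rad/s; P_out = τω = 1960 × 76.13 = 149215 W
P_in = P_out / η = 149215 / 0.871 = 171315 W
I_L = P_in / (√3·V_L·cosφ) = 171315 / (1.732 × 380 × 0.87) = 299 A

299 A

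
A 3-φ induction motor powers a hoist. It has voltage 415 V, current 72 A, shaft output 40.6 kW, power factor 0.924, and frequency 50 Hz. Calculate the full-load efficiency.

P_out = 40.6 kW = 40600 W
P_in = √3·V_L·I_L·cosφ = 1.732 × 415 × 72 × 0.924 = 47819 W
η = P_out / P_in = 40600 / 47819 = 0.849 = 84.9%

84.9 %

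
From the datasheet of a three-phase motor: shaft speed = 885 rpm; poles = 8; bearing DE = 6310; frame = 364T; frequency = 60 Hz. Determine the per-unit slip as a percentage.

n_s = 120f/p = 120×60/8 = 900 rpm
s = (n_s − n)/n_s = (900 − 885)/900 = 0.0167

1.7 %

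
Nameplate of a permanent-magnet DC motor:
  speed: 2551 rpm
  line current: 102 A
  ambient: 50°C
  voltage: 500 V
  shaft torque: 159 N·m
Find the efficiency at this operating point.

83.3 %

ω = 2π × 2551/60 = 267.1 rad/s; P_out = τω = 159 × 267.1 = 42469 W
P_in = V·I = 500 × 102 = 51000 W
η = P_out / P_in = 42469 / 51000 = 0.833 = 83.3%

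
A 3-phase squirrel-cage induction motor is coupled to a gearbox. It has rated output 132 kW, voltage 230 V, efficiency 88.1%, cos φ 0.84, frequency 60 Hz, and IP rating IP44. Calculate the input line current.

448 A

P_out = 132 kW = 132000 W
P_in = P_out / η = 132000 / 0.881 = 149830 W
I_L = P_in / (√3·V_L·cosφ) = 149830 / (1.732 × 230 × 0.84) = 448 A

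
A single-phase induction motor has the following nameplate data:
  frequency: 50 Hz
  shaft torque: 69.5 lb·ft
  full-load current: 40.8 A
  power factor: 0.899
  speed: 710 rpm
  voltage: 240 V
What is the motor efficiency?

79.6 %

τ = 69.5 lb·ft × 1.356 = 94.24 N·m
ω = 2π × 710/60 = 74.35 rad/s; P_out = τω = 94.24 × 74.35 = 7007 W
P_in = V·I·cosφ = 240 × 40.8 × 0.899 = 8803 W
η = P_out / P_in = 7007 / 8803 = 0.796 = 79.6%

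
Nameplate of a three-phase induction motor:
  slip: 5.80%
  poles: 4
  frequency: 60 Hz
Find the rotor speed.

1696 rpm

n_s = 120f/p = 120×60/4 = 1800 rpm
n = n_s(1 − s) = 1800 × (1 − 0.058) = 1696 rpm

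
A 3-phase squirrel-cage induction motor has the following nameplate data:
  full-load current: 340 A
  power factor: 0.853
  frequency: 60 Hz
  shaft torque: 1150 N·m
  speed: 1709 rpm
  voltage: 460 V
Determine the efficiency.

ω = 2π × 1709/60 = 179 rad/s; P_out = τω = 1150 × 179 = 205850 W
P_in = √3·V_L·I_L·cosφ = 1.732 × 460 × 340 × 0.853 = 231065 W
η = P_out / P_in = 205850 / 231065 = 0.891 = 89.1%

89.1 %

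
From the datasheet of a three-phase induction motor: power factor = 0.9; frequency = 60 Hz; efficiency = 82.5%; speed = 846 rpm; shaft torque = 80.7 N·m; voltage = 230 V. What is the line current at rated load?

24.2 A

ω = 2π×846/60 = 88.59 rad/s; P_out = τω = 80.7 × 88.59 = 7149 W
P_in = P_out / η = 7149 / 0.825 = 8665 W
I_L = P_in / (√3·V_L·cosφ) = 8665 / (1.732 × 230 × 0.9) = 24.2 A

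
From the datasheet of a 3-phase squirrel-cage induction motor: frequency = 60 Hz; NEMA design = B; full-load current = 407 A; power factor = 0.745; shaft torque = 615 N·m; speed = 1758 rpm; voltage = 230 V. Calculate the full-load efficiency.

93.7 %

ω = 2π × 1758/60 = 184.1 rad/s; P_out = τω = 615 × 184.1 = 113222 W
P_in = √3·V_L·I_L·cosφ = 1.732 × 230 × 407 × 0.745 = 120789 W
η = P_out / P_in = 113222 / 120789 = 0.937 = 93.7%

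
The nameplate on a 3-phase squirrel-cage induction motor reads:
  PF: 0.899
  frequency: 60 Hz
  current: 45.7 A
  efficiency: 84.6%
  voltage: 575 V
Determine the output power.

P_in = √3·V·I·cosφ = 1.732 × 575 × 45.7 × 0.899 = 40916 W
P_out = η·P_in = 0.846 × 40916 = 34615 W

34.6 kW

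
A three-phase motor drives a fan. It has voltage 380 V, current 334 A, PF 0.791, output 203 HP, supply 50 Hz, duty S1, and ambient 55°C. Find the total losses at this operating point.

22400 W

P_in = √3·V·I·cosφ = 1.732×380×334×0.791 = 173882 W
P_out = 203×746 = 151438 W
Losses = P_in − P_out = 173882 − 151438 = 22444 W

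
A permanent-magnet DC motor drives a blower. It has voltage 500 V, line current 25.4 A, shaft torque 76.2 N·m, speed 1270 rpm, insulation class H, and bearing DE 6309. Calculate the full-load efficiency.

79.8 %

ω = 2π × 1270/60 = 133 rad/s; P_out = τω = 76.2 × 133 = 10135 W
P_in = V·I = 500 × 25.4 = 12700 W
η = P_out / P_in = 10135 / 12700 = 0.798 = 79.8%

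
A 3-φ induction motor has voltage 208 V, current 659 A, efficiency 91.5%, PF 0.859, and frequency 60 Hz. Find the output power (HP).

P_in = √3·V·I·cosφ = 1.732 × 208 × 659 × 0.859 = 203934 W
P_out = η·P_in = 0.915 × 203934 = 186600 W
= 186600/746 = 250 HP

250 HP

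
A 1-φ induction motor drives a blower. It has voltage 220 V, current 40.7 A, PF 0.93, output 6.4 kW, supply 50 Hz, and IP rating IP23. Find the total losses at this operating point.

P_in = V·I·cosφ = 220×40.7×0.93 = 8327 W
P_out = 6400 W
Losses = P_in − P_out = 8327 − 6400 = 1927 W

1.93 kW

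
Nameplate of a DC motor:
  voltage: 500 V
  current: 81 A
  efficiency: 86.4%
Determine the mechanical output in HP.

P_in = V·I = 500 × 81 = 40500 W
P_out = η·P_in = 0.864 × 40500 = 34992 W
= 34992/746 = 46.9 HP

46.9 HP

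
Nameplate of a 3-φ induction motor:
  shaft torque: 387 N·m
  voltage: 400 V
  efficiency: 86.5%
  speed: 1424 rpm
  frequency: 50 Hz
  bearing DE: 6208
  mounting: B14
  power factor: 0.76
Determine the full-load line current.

127 A

ω = 2π×1424/60 = 149.1 rad/s; P_out = τω = 387 × 149.1 = 57702 W
P_in = P_out / η = 57702 / 0.865 = 66708 W
I_L = P_in / (√3·V_L·cosφ) = 66708 / (1.732 × 400 × 0.76) = 127 A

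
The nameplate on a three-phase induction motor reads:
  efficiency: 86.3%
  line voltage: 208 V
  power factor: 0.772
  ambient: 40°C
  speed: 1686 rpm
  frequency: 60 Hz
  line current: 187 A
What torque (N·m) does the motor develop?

P_in = √3·V·I·cosφ = 1.732 × 208 × 187 × 0.772 = 52008 W
P_out = η·P_in = 0.863 × 52008 = 44883 W
n = 1686 rpm
ω = 2π×1686/60 = 176.6 rad/s
τ = P_out/ω = 44883/176.6 = 254 N·m

254 N·m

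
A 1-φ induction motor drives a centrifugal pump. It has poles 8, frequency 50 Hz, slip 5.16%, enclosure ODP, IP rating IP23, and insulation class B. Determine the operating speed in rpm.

n_s = 120f/p = 120×50/8 = 750 rpm
n = n_s(1 − s) = 750 × (1 − 0.0516) = 711 rpm

711 rpm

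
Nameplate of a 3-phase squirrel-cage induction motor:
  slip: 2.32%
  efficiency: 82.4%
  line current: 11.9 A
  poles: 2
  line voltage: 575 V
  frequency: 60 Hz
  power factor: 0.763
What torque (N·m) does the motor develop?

P_in = √3·V·I·cosφ = 1.732 × 575 × 11.9 × 0.763 = 9042 W
P_out = η·P_in = 0.824 × 9042 = 7451 W
n_s = 120×60/2 = 3600 rpm; n = 3600×(1−0.0232) = 3516 rpm
ω = 2π×3516/60 = 368.2 rad/s
τ = P_out/ω = 7451/368.2 = 20.2 N·m

20.2 N·m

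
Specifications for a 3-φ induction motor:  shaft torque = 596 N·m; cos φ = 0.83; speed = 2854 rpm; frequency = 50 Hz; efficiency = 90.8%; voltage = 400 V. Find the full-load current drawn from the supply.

341 A

ω = 2π×2854/60 = 298.9 rad/s; P_out = τω = 596 × 298.9 = 178144 W
P_in = P_out / η = 178144 / 0.908 = 196194 W
I_L = P_in / (√3·V_L·cosφ) = 196194 / (1.732 × 400 × 0.83) = 341 A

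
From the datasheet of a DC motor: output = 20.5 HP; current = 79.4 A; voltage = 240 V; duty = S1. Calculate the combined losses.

3.76 kW

P_in = V·I = 240×79.4 = 19056 W
P_out = 20.5×746 = 15293 W
Losses = P_in − P_out = 19056 − 15293 = 3763 W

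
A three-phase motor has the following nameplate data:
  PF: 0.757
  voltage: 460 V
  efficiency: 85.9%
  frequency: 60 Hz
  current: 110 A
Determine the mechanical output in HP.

P_in = √3·V·I·cosφ = 1.732 × 460 × 110 × 0.757 = 66343 W
P_out = η·P_in = 0.859 × 66343 = 56989 W
= 56989/746 = 76.4 HP

76.4 HP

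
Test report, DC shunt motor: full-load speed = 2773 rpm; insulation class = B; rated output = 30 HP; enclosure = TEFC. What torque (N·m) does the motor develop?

77.1 N·m

P_out = 30 × 746 = 22380 W
ω = 2π × 2773/60 = 290.4 rad/s
τ = P_out/ω = 22380/290.4 = 77.1 N·m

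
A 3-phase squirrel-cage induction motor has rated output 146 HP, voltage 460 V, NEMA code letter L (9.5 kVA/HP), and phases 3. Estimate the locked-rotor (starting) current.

S_LR = 9.5 × 146 = 1387 kVA
I_LR = S_LR/(√3·V_L) = 1387000/(1.732×460) = 1740 A

1740 A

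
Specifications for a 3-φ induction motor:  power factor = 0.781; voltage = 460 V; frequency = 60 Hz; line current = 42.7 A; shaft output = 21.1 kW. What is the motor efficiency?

79.4 %

P_out = 21.1 kW = 21100 W
P_in = √3·V_L·I_L·cosφ = 1.732 × 460 × 42.7 × 0.781 = 26570 W
η = P_out / P_in = 21100 / 26570 = 0.794 = 79.4%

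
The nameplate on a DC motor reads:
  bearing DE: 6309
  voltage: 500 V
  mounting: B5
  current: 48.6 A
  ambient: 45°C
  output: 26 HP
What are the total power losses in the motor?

P_in = V·I = 500×48.6 = 24300 W
P_out = 26×746 = 19396 W
Losses = P_in − P_out = 24300 − 19396 = 4904 W

4900 W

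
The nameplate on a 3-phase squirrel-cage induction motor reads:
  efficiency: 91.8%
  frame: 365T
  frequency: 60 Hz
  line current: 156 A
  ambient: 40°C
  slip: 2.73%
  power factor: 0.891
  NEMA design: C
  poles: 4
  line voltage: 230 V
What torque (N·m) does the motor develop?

277 N·m

P_in = √3·V·I·cosφ = 1.732 × 230 × 156 × 0.891 = 55370 W
P_out = η·P_in = 0.918 × 55370 = 50830 W
n_s = 120×60/4 = 1800 rpm; n = 1800×(1−0.0273) = 1751 rpm
ω = 2π×1751/60 = 183.4 rad/s
τ = P_out/ω = 50830/183.4 = 277 N·m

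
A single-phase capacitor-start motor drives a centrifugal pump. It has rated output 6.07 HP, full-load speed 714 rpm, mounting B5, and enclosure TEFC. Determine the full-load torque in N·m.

60.6 N·m

P_out = 6.07 × 746 = 4528 W
ω = 2π × 714/60 = 74.77 rad/s
τ = P_out/ω = 4528/74.77 = 60.6 N·m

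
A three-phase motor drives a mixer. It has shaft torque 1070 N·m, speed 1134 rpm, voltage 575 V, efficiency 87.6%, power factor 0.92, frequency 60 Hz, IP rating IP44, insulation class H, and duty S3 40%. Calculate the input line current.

158 A

ω = 2π×1134/60 = 118.8 rad/s; P_out = τω = 1070 × 118.8 = 127116 W
P_in = P_out / η = 127116 / 0.876 = 145110 W
I_L = P_in / (√3·V_L·cosφ) = 145110 / (1.732 × 575 × 0.92) = 158 A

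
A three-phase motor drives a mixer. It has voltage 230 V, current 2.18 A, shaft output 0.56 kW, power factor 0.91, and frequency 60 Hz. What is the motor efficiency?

70.9 %

P_out = 0.56 kW = 560 W
P_in = √3·V_L·I_L·cosφ = 1.732 × 230 × 2.18 × 0.91 = 790 W
η = P_out / P_in = 560 / 790 = 0.709 = 70.9%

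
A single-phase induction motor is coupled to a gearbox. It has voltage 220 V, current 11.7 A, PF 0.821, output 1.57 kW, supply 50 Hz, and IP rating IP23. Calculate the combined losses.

543 W

P_in = V·I·cosφ = 220×11.7×0.821 = 2113 W
P_out = 1570 W
Losses = P_in − P_out = 2113 − 1570 = 543 W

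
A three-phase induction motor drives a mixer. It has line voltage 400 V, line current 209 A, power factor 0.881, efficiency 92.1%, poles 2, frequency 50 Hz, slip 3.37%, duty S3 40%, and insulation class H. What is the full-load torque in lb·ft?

285 lb·ft

P_in = √3·V·I·cosφ = 1.732 × 400 × 209 × 0.881 = 127565 W
P_out = η·P_in = 0.921 × 127565 = 117487 W
n_s = 120×50/2 = 3000 rpm; n = 3000×(1−0.0337) = 2899 rpm
ω = 2π×2899/60 = 303.6 rad/s
τ = P_out/ω = 117487/303.6 = 387 N·m
In lb·ft: 387/1.356 = 285 lb·ft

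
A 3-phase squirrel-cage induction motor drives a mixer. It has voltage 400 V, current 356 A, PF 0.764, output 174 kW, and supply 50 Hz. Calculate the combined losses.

14.4 kW

P_in = √3·V·I·cosφ = 1.732×400×356×0.764 = 188431 W
P_out = 174000 W
Losses = P_in − P_out = 188431 − 174000 = 14431 W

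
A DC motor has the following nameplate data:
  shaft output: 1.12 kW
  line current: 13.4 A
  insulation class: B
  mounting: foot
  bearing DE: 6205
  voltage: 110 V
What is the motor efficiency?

76.0 %

P_out = 1.12 kW = 1120 W
P_in = V·I = 110 × 13.4 = 1474 W
η = P_out / P_in = 1120 / 1474 = 0.760 = 76.0%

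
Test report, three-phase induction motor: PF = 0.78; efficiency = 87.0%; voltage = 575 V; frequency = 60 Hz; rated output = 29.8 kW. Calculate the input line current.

P_out = 29.8 kW = 29800 W
P_in = P_out / η = 29800 / 0.870 = 34253 W
I_L = P_in / (√3·V_L·cosφ) = 34253 / (1.732 × 575 × 0.78) = 44.1 A

44.1 A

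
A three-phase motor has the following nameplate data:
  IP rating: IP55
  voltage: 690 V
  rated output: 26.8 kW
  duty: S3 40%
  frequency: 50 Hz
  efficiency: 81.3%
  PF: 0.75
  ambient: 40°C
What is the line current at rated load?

P_out = 26.8 kW = 26800 W
P_in = P_out / η = 26800 / 0.813 = 32964 W
I_L = P_in / (√3·V_L·cosφ) = 32964 / (1.732 × 690 × 0.75) = 36.8 A

36.8 A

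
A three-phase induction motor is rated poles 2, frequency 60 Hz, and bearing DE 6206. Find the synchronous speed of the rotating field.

n_s = 120f/p = 120×60/2 = 3600 rpm

3600 rpm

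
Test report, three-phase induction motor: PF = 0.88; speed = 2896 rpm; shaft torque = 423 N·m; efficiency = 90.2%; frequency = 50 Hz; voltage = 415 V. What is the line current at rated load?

225 A

ω = 2π×2896/60 = 303.3 rad/s; P_out = τω = 423 × 303.3 = 128296 W
P_in = P_out / η = 128296 / 0.902 = 142235 W
I_L = P_in / (√3·V_L·cosφ) = 142235 / (1.732 × 415 × 0.88) = 225 A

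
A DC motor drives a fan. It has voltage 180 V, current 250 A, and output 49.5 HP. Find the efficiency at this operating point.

82.1 %

P_out = 49.5 × 746 = 36927 W
P_in = V·I = 180 × 250 = 45000 W
η = P_out / P_in = 36927 / 45000 = 0.821 = 82.1%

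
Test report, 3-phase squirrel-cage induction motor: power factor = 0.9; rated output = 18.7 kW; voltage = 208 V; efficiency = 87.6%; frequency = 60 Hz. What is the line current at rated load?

65.8 A

P_out = 18.7 kW = 18700 W
P_in = P_out / η = 18700 / 0.876 = 21347 W
I_L = P_in / (√3·V_L·cosφ) = 21347 / (1.732 × 208 × 0.9) = 65.8 A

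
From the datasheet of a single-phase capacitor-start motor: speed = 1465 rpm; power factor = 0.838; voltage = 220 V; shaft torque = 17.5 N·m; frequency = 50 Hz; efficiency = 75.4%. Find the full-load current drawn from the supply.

19.3 A

ω = 2π×1465/60 = 153.4 rad/s; P_out = τω = 17.5 × 153.4 = 2685 W
P_in = P_out / η = 2685 / 0.754 = 3561 W
I = P_in / (V·cosφ) = 3561 / (220 × 0.838) = 19.3 A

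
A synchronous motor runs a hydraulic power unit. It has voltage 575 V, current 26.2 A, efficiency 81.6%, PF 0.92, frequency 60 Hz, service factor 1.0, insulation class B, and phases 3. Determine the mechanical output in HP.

26.3 HP

P_in = √3·V·I·cosφ = 1.732 × 575 × 26.2 × 0.92 = 24005 W
P_out = η·P_in = 0.816 × 24005 = 19588 W
= 19588/746 = 26.3 HP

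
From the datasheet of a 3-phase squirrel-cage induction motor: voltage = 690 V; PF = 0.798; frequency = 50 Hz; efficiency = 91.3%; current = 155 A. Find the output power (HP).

181 HP

P_in = √3·V·I·cosφ = 1.732 × 690 × 155 × 0.798 = 147819 W
P_out = η·P_in = 0.913 × 147819 = 134959 W
= 134959/746 = 181 HP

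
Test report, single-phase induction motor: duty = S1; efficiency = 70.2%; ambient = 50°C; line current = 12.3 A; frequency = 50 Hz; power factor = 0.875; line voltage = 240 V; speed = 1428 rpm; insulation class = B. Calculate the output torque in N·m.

P_in = V·I·cosφ = 240 × 12.3 × 0.875 = 2583 W
P_out = η·P_in = 0.702 × 2583 = 1813 W
n = 1428 rpm
ω = 2π×1428/60 = 149.5 rad/s
τ = P_out/ω = 1813/149.5 = 12.1 N·m

12.1 N·m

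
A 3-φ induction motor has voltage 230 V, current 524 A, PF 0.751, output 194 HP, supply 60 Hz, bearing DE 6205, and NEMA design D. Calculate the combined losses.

12 kW

P_in = √3·V·I·cosφ = 1.732×230×524×0.751 = 156764 W
P_out = 194×746 = 144724 W
Losses = P_in − P_out = 156764 − 144724 = 12040 W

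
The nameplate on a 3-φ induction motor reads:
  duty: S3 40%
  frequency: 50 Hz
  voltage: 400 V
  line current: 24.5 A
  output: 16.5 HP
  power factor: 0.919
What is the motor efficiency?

78.9 %

P_out = 16.5 × 746 = 12309 W
P_in = √3·V_L·I_L·cosφ = 1.732 × 400 × 24.5 × 0.919 = 15599 W
η = P_out / P_in = 12309 / 15599 = 0.789 = 78.9%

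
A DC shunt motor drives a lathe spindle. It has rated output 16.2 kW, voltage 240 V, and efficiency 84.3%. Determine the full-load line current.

80.1 A

P_out = 16.2 kW = 16200 W
P_in = P_out / η = 16200 / 0.843 = 19217 W
I = P_in / V = 19217 / 240 = 80.1 A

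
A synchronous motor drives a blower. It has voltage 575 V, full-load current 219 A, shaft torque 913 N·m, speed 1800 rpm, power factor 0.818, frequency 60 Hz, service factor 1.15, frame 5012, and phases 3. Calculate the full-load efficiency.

96.5 %

ω = 2π × 1800/60 = 188.5 rad/s; P_out = τω = 913 × 188.5 = 172101 W
P_in = √3·V_L·I_L·cosφ = 1.732 × 575 × 219 × 0.818 = 178408 W
η = P_out / P_in = 172101 / 178408 = 0.965 = 96.5%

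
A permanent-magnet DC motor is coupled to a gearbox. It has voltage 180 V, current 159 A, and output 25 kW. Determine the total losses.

3620 W

P_in = V·I = 180×159 = 28620 W
P_out = 25000 W
Losses = P_in − P_out = 28620 − 25000 = 3620 W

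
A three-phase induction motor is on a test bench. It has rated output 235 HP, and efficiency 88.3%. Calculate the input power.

199 kW

P_out = 235 × 746 = 175310 W
P_in = P_out/η = 175310/0.883 = 198539 W = 199 kW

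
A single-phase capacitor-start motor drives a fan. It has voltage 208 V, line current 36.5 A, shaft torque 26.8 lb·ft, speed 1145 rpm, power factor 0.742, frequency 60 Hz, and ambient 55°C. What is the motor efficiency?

77.3 %

τ = 26.8 lb·ft × 1.356 = 36.34 N·m
ω = 2π × 1145/60 = 119.9 rad/s; P_out = τω = 36.34 × 119.9 = 4357 W
P_in = V·I·cosφ = 208 × 36.5 × 0.742 = 5633 W
η = P_out / P_in = 4357 / 5633 = 0.773 = 77.3%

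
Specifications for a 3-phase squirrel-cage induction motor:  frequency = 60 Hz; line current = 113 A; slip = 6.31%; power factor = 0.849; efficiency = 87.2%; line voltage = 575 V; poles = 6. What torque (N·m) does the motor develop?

P_in = √3·V·I·cosφ = 1.732 × 575 × 113 × 0.849 = 95544 W
P_out = η·P_in = 0.872 × 95544 = 83314 W
n_s = 120×60/6 = 1200 rpm; n = 1200×(1−0.0631) = 1124 rpm
ω = 2π×1124/60 = 117.7 rad/s
τ = P_out/ω = 83314/117.7 = 708 N·m

708 N·m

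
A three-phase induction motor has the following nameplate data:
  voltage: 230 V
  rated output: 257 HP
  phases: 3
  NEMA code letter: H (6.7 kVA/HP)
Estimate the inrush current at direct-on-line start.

S_LR = 6.7 × 257 = 1721.9 kVA
I_LR = S_LR/(√3·V_L) = 1721900/(1.732×230) = 4320 A

4320 A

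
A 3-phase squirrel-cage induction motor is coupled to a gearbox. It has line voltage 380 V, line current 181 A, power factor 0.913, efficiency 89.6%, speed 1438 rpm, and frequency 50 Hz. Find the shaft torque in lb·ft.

P_in = √3·V·I·cosφ = 1.732 × 380 × 181 × 0.913 = 108763 W
P_out = η·P_in = 0.896 × 108763 = 97452 W
n = 1438 rpm
ω = 2π×1438/60 = 150.6 rad/s
τ = P_out/ω = 97452/150.6 = 647.1 N·m
In lb·ft: 647.1/1.356 = 477 lb·ft

477 lb·ft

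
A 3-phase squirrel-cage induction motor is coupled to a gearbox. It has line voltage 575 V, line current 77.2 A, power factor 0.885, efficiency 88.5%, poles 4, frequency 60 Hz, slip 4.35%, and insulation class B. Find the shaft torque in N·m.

P_in = √3·V·I·cosφ = 1.732 × 575 × 77.2 × 0.885 = 68042 W
P_out = η·P_in = 0.885 × 68042 = 60217 W
n_s = 120×60/4 = 1800 rpm; n = 1800×(1−0.0435) = 1722 rpm
ω = 2π×1722/60 = 180.3 rad/s
τ = P_out/ω = 60217/180.3 = 334 N·m

334 N·m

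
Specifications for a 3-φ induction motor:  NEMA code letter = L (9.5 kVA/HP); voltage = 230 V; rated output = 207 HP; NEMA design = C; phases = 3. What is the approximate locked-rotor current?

S_LR = 9.5 × 207 = 1966.5 kVA
I_LR = S_LR/(√3·V_L) = 1966500/(1.732×230) = 4940 A

4940 A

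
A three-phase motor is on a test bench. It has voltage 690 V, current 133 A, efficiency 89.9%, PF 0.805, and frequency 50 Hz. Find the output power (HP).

P_in = √3·V·I·cosφ = 1.732 × 690 × 133 × 0.805 = 127951 W
P_out = η·P_in = 0.899 × 127951 = 115028 W
= 115028/746 = 154 HP

154 HP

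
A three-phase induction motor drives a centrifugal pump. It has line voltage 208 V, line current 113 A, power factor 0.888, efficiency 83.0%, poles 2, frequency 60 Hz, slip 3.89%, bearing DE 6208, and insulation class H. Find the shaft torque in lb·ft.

P_in = √3·V·I·cosφ = 1.732 × 208 × 113 × 0.888 = 36150 W
P_out = η·P_in = 0.83 × 36150 = 30005 W
n_s = 120×60/2 = 3600 rpm; n = 3600×(1−0.0389) = 3460 rpm
ω = 2π×3460/60 = 362.3 rad/s
τ = P_out/ω = 30005/362.3 = 82.82 N·m
In lb·ft: 82.82/1.356 = 61.1 lb·ft

61.1 lb·ft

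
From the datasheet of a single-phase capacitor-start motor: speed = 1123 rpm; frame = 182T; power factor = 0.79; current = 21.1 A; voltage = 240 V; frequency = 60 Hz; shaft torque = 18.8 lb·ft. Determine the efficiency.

74.9 %

τ = 18.8 lb·ft × 1.356 = 25.49 N·m
ω = 2π × 1123/60 = 117.6 rad/s; P_out = τω = 25.49 × 117.6 = 2998 W
P_in = V·I·cosφ = 240 × 21.1 × 0.79 = 4001 W
η = P_out / P_in = 2998 / 4001 = 0.749 = 74.9%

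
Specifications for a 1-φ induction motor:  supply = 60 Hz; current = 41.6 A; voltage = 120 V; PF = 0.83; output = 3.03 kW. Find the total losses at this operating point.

1.11 kW

P_in = V·I·cosφ = 120×41.6×0.83 = 4143 W
P_out = 3030 W
Losses = P_in − P_out = 4143 − 3030 = 1113 W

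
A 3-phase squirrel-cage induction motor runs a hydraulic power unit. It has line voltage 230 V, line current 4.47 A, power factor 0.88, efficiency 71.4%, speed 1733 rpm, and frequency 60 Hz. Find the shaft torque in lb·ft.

4.55 lb·ft

P_in = √3·V·I·cosφ = 1.732 × 230 × 4.47 × 0.88 = 1567 W
P_out = η·P_in = 0.714 × 1567 = 1119 W
n = 1733 rpm
ω = 2π×1733/60 = 181.5 rad/s
τ = P_out/ω = 1119/181.5 = 6.165 N·m
In lb·ft: 6.165/1.356 = 4.55 lb·ft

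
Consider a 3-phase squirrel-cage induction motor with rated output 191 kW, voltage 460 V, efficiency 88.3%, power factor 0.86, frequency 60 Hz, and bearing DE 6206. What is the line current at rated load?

316 A

P_out = 191 kW = 191000 W
P_in = P_out / η = 191000 / 0.883 = 216308 W
I_L = P_in / (√3·V_L·cosφ) = 216308 / (1.732 × 460 × 0.86) = 316 A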